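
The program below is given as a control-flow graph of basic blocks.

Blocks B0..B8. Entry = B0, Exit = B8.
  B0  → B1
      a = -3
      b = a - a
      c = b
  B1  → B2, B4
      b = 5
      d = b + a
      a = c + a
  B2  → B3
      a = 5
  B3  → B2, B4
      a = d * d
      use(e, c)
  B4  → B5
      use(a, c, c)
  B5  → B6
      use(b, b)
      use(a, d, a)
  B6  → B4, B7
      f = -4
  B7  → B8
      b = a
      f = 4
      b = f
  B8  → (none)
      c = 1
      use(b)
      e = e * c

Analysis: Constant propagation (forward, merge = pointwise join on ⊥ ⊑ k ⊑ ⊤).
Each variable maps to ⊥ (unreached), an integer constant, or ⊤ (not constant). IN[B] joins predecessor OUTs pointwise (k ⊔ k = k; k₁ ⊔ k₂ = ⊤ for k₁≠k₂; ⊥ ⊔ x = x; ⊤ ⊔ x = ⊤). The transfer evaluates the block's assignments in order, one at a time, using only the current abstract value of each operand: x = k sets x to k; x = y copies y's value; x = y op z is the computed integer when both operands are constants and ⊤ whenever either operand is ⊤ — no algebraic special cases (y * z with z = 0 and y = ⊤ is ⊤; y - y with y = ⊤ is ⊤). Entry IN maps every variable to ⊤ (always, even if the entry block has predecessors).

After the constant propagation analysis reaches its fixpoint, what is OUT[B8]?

Converged values:
  B0: | IN=(all ⊤) | OUT={a:-3, b:0, c:0; rest ⊤}
  B1: | IN={a:-3, b:0, c:0; rest ⊤} | OUT={a:-3, b:5, c:0, d:2; rest ⊤}
  B2: | IN={b:5, c:0, d:2; rest ⊤} | OUT={a:5, b:5, c:0, d:2; rest ⊤}
  B3: | IN={a:5, b:5, c:0, d:2; rest ⊤} | OUT={a:4, b:5, c:0, d:2; rest ⊤}
  B4: | IN={b:5, c:0, d:2; rest ⊤} | OUT={b:5, c:0, d:2; rest ⊤}
  B5: | IN={b:5, c:0, d:2; rest ⊤} | OUT={b:5, c:0, d:2; rest ⊤}
  B6: | IN={b:5, c:0, d:2; rest ⊤} | OUT={b:5, c:0, d:2, f:-4; rest ⊤}
  B7: | IN={b:5, c:0, d:2, f:-4; rest ⊤} | OUT={b:4, c:0, d:2, f:4; rest ⊤}
  B8: | IN={b:4, c:0, d:2, f:4; rest ⊤} | OUT={b:4, c:1, d:2, f:4; rest ⊤}

Merge at B8: IN[B8] = OUT[B7] = {a: ⊤, b: 4, c: 0, d: 2, e: ⊤, f: 4}
Applying B8's transfer function to that IN value gives OUT[B8] (row B8 above).

Answer: {a: ⊤, b: 4, c: 1, d: 2, e: ⊤, f: 4}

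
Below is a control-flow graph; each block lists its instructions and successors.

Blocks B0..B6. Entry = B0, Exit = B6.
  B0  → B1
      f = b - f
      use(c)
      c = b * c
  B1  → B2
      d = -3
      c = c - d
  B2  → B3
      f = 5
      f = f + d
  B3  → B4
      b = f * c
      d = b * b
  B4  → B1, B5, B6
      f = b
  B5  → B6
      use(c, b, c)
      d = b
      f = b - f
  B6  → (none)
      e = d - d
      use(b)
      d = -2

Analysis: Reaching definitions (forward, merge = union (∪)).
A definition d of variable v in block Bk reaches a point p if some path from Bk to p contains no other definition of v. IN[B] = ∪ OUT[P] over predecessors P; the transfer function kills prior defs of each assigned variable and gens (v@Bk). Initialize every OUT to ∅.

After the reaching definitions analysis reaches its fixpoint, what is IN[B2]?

Answer: {b@B3, c@B1, d@B1, f@B0, f@B4}

Working:
Converged values:
  B0: | IN={} | OUT={c@B0, f@B0}
  B1: | IN={b@B3, c@B0, c@B1, d@B3, f@B0, f@B4} | OUT={b@B3, c@B1, d@B1, f@B0, f@B4}
  B2: | IN={b@B3, c@B1, d@B1, f@B0, f@B4} | OUT={b@B3, c@B1, d@B1, f@B2}
  B3: | IN={b@B3, c@B1, d@B1, f@B2} | OUT={b@B3, c@B1, d@B3, f@B2}
  B4: | IN={b@B3, c@B1, d@B3, f@B2} | OUT={b@B3, c@B1, d@B3, f@B4}
  B5: | IN={b@B3, c@B1, d@B3, f@B4} | OUT={b@B3, c@B1, d@B5, f@B5}
  B6: | IN={b@B3, c@B1, d@B3, d@B5, f@B4, f@B5} | OUT={b@B3, c@B1, d@B6, e@B6, f@B4, f@B5}

Merge at B2: IN[B2] = OUT[B1] = {b@B3, c@B1, d@B1, f@B0, f@B4}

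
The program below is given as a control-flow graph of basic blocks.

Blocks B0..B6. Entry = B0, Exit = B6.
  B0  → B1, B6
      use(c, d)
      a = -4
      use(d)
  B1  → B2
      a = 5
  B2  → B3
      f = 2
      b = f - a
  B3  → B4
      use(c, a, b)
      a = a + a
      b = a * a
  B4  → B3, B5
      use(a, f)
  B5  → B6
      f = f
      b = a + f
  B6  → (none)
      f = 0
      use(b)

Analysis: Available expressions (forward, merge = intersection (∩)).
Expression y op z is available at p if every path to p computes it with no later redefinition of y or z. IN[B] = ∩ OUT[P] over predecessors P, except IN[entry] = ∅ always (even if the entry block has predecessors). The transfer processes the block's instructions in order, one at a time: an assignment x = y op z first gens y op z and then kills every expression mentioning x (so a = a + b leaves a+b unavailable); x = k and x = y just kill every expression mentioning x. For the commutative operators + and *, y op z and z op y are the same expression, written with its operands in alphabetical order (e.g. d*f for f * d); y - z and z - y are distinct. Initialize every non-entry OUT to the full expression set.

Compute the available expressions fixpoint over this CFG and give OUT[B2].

Per-block solution:
  B0: | IN={} | OUT={}
  B1: | IN={} | OUT={}
  B2: | IN={} | OUT={f-a}
  B3: | IN={} | OUT={a*a}
  B4: | IN={a*a} | OUT={a*a}
  B5: | IN={a*a} | OUT={a*a, a+f}
  B6: | IN={} | OUT={}

Merge at B2: IN[B2] = OUT[B1] = {}
Applying B2's transfer function to that IN value gives OUT[B2] (row B2 above).

Answer: {f-a}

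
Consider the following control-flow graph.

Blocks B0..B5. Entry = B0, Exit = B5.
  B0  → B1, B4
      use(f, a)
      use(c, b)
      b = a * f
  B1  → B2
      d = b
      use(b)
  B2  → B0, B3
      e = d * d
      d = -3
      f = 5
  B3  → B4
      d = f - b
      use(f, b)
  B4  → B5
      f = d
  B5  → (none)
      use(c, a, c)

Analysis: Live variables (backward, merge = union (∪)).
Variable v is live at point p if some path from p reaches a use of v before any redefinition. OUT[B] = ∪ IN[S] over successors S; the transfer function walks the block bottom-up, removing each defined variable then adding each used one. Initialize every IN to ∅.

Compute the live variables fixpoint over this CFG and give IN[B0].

Answer: {a, b, c, d, f}

Trace:
Per-block solution:
  B0: | IN={a, b, c, d, f} | OUT={a, b, c, d}
  B1: | IN={a, b, c} | OUT={a, b, c, d}
  B2: | IN={a, b, c, d} | OUT={a, b, c, d, f}
  B3: | IN={a, b, c, f} | OUT={a, c, d}
  B4: | IN={a, c, d} | OUT={a, c}
  B5: | IN={a, c} | OUT={}

Merge at B0: OUT[B0] = IN[B1] ⊔ IN[B4] = {a, b, c, d}
Applying B0's transfer function to that OUT value gives IN[B0] (row B0 above).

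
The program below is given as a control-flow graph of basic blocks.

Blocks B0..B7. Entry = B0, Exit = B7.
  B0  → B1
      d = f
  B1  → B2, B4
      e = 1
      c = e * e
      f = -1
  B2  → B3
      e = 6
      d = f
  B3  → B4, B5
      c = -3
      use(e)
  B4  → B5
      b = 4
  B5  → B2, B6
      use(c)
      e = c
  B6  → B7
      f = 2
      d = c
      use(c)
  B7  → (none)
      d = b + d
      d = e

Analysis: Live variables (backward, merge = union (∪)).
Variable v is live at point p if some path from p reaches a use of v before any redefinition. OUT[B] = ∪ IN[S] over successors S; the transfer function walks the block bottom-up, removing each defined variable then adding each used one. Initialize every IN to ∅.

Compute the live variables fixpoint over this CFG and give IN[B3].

Converged values:
  B0: | IN={b, f} | OUT={b}
  B1: | IN={b} | OUT={b, c, f}
  B2: | IN={b, f} | OUT={b, e, f}
  B3: | IN={b, e, f} | OUT={b, c, f}
  B4: | IN={c, f} | OUT={b, c, f}
  B5: | IN={b, c, f} | OUT={b, c, e, f}
  B6: | IN={b, c, e} | OUT={b, d, e}
  B7: | IN={b, d, e} | OUT={}

Merge at B3: OUT[B3] = IN[B4] ⊔ IN[B5] = {b, c, f}
Applying B3's transfer function to that OUT value gives IN[B3] (row B3 above).

Answer: {b, e, f}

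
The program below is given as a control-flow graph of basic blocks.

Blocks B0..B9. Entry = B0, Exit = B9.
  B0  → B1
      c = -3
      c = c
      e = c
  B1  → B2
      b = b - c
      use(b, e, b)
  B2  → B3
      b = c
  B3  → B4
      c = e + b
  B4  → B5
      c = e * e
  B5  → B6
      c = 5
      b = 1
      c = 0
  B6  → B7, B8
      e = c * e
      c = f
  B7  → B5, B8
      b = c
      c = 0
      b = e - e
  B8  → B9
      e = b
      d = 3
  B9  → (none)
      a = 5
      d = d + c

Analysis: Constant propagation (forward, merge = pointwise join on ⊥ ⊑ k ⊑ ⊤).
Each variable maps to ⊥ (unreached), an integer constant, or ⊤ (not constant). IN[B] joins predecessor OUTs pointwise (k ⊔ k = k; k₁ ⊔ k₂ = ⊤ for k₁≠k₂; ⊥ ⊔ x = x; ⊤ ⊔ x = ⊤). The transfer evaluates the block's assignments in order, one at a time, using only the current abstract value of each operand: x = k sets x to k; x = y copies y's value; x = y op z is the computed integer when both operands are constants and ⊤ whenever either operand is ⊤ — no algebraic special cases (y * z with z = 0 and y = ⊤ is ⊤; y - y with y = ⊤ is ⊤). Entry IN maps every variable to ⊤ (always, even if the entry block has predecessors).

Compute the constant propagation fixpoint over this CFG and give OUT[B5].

Per-block solution:
  B0:   IN=(all ⊤)   OUT={c:-3, e:-3; rest ⊤}
  B1:   IN={c:-3, e:-3; rest ⊤}   OUT={c:-3, e:-3; rest ⊤}
  B2:   IN={c:-3, e:-3; rest ⊤}   OUT={b:-3, c:-3, e:-3; rest ⊤}
  B3:   IN={b:-3, c:-3, e:-3; rest ⊤}   OUT={b:-3, c:-6, e:-3; rest ⊤}
  B4:   IN={b:-3, c:-6, e:-3; rest ⊤}   OUT={b:-3, c:9, e:-3; rest ⊤}
  B5:   IN=(all ⊤)   OUT={b:1, c:0; rest ⊤}
  B6:   IN={b:1, c:0; rest ⊤}   OUT={b:1; rest ⊤}
  B7:   IN={b:1; rest ⊤}   OUT={c:0; rest ⊤}
  B8:   IN=(all ⊤)   OUT={d:3; rest ⊤}
  B9:   IN={d:3; rest ⊤}   OUT={a:5; rest ⊤}

Merge at B5: IN[B5] = OUT[B4] ⊔ OUT[B7] = {a: ⊤, b: ⊤, c: ⊤, d: ⊤, e: ⊤, f: ⊤}
Applying B5's transfer function to that IN value gives OUT[B5] (row B5 above).

Answer: {a: ⊤, b: 1, c: 0, d: ⊤, e: ⊤, f: ⊤}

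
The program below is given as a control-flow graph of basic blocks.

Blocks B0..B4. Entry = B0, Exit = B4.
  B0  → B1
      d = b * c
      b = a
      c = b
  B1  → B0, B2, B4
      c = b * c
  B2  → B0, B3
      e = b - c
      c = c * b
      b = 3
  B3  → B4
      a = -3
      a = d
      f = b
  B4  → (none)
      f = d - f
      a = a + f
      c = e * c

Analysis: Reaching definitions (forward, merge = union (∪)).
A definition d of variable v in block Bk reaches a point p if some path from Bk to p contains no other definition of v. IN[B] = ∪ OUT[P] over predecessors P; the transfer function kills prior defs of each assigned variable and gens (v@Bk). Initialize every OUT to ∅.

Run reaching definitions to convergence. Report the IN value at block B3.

Answer: {b@B2, c@B2, d@B0, e@B2}

Working:
Per-block solution:
  B0:  IN={b@B0, b@B2, c@B1, c@B2, d@B0, e@B2}  OUT={b@B0, c@B0, d@B0, e@B2}
  B1:  IN={b@B0, c@B0, d@B0, e@B2}  OUT={b@B0, c@B1, d@B0, e@B2}
  B2:  IN={b@B0, c@B1, d@B0, e@B2}  OUT={b@B2, c@B2, d@B0, e@B2}
  B3:  IN={b@B2, c@B2, d@B0, e@B2}  OUT={a@B3, b@B2, c@B2, d@B0, e@B2, f@B3}
  B4:  IN={a@B3, b@B0, b@B2, c@B1, c@B2, d@B0, e@B2, f@B3}  OUT={a@B4, b@B0, b@B2, c@B4, d@B0, e@B2, f@B4}

Merge at B3: IN[B3] = OUT[B2] = {b@B2, c@B2, d@B0, e@B2}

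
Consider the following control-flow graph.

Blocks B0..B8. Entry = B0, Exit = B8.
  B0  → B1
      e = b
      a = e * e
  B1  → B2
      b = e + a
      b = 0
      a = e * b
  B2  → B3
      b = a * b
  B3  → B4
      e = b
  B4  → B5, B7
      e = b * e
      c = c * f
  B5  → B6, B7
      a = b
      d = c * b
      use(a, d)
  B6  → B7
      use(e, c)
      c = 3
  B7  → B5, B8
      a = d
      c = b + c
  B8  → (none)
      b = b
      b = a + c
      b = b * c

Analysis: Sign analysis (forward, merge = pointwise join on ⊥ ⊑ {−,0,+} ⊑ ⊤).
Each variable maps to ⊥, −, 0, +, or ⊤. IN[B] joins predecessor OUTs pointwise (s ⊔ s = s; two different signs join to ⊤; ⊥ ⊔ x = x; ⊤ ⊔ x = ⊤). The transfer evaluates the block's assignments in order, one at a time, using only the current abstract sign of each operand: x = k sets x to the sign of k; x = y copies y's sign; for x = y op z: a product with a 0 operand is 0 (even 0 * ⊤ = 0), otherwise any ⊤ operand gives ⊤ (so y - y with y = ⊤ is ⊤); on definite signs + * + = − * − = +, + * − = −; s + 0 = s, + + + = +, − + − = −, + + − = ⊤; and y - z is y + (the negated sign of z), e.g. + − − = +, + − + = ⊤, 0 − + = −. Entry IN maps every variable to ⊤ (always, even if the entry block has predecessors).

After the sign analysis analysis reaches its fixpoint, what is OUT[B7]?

Answer: {a: ⊤, b: 0, c: ⊤, d: ⊤, e: 0, f: ⊤}

Derivation:
Converged values:
  B0:   IN=(all ⊤)   OUT=(all ⊤)
  B1:   IN=(all ⊤)   OUT={a:0, b:0; rest ⊤}
  B2:   IN={a:0, b:0; rest ⊤}   OUT={a:0, b:0; rest ⊤}
  B3:   IN={a:0, b:0; rest ⊤}   OUT={a:0, b:0, e:0; rest ⊤}
  B4:   IN={a:0, b:0, e:0; rest ⊤}   OUT={a:0, b:0, e:0; rest ⊤}
  B5:   IN={b:0, e:0; rest ⊤}   OUT={a:0, b:0, d:0, e:0; rest ⊤}
  B6:   IN={a:0, b:0, d:0, e:0; rest ⊤}   OUT={a:0, b:0, c:+, d:0, e:0; rest ⊤}
  B7:   IN={a:0, b:0, e:0; rest ⊤}   OUT={b:0, e:0; rest ⊤}
  B8:   IN={b:0, e:0; rest ⊤}   OUT={e:0; rest ⊤}

Merge at B7: IN[B7] = OUT[B4] ⊔ OUT[B5] ⊔ OUT[B6] = {a: 0, b: 0, c: ⊤, d: ⊤, e: 0, f: ⊤}
Applying B7's transfer function to that IN value gives OUT[B7] (row B7 above).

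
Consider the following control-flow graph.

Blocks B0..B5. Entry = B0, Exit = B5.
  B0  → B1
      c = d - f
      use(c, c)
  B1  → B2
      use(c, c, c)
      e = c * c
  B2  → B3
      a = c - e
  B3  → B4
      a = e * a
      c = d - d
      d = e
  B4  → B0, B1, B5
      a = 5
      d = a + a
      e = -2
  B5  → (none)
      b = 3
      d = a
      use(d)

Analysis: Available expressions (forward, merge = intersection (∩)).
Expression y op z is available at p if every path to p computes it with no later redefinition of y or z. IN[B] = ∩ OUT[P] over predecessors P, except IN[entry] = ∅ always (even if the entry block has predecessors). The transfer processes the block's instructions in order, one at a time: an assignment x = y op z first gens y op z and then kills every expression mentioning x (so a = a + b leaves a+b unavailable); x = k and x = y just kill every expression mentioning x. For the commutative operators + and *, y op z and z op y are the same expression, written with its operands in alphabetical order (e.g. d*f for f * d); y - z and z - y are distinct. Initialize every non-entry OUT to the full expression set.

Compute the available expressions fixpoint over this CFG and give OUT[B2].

Answer: {c*c, c-e}

Derivation:
Fixpoint table:
  B0:  IN={}  OUT={d-f}
  B1:  IN={}  OUT={c*c}
  B2:  IN={c*c}  OUT={c*c, c-e}
  B3:  IN={c*c, c-e}  OUT={}
  B4:  IN={}  OUT={a+a}
  B5:  IN={a+a}  OUT={a+a}

Merge at B2: IN[B2] = OUT[B1] = {c*c}
Applying B2's transfer function to that IN value gives OUT[B2] (row B2 above).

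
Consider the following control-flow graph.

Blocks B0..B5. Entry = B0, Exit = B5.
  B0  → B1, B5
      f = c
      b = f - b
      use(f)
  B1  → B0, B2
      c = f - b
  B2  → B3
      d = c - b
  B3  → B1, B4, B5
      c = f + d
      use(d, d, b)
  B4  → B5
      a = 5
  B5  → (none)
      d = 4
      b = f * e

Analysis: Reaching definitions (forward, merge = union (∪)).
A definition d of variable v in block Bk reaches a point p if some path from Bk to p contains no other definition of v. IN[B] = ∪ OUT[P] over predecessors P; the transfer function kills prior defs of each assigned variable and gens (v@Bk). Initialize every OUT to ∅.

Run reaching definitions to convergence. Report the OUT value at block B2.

Answer: {b@B0, c@B1, d@B2, f@B0}

Derivation:
Fixpoint table:
  B0:   IN={b@B0, c@B1, d@B2, f@B0}   OUT={b@B0, c@B1, d@B2, f@B0}
  B1:   IN={b@B0, c@B1, c@B3, d@B2, f@B0}   OUT={b@B0, c@B1, d@B2, f@B0}
  B2:   IN={b@B0, c@B1, d@B2, f@B0}   OUT={b@B0, c@B1, d@B2, f@B0}
  B3:   IN={b@B0, c@B1, d@B2, f@B0}   OUT={b@B0, c@B3, d@B2, f@B0}
  B4:   IN={b@B0, c@B3, d@B2, f@B0}   OUT={a@B4, b@B0, c@B3, d@B2, f@B0}
  B5:   IN={a@B4, b@B0, c@B1, c@B3, d@B2, f@B0}   OUT={a@B4, b@B5, c@B1, c@B3, d@B5, f@B0}

Merge at B2: IN[B2] = OUT[B1] = {b@B0, c@B1, d@B2, f@B0}
Applying B2's transfer function to that IN value gives OUT[B2] (row B2 above).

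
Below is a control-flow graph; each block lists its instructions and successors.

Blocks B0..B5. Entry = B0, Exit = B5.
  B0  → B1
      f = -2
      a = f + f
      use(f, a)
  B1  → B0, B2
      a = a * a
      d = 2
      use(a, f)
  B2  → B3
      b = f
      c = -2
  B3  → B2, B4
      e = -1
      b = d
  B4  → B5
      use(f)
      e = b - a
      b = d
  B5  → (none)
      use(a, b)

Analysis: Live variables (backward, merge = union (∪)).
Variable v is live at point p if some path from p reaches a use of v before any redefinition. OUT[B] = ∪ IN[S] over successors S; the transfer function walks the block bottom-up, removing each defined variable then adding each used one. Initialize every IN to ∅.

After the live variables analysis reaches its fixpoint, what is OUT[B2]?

Answer: {a, d, f}

Trace:
Per-block solution:
  B0:   IN={}   OUT={a, f}
  B1:   IN={a, f}   OUT={a, d, f}
  B2:   IN={a, d, f}   OUT={a, d, f}
  B3:   IN={a, d, f}   OUT={a, b, d, f}
  B4:   IN={a, b, d, f}   OUT={a, b}
  B5:   IN={a, b}   OUT={}

Merge at B2: OUT[B2] = IN[B3] = {a, d, f}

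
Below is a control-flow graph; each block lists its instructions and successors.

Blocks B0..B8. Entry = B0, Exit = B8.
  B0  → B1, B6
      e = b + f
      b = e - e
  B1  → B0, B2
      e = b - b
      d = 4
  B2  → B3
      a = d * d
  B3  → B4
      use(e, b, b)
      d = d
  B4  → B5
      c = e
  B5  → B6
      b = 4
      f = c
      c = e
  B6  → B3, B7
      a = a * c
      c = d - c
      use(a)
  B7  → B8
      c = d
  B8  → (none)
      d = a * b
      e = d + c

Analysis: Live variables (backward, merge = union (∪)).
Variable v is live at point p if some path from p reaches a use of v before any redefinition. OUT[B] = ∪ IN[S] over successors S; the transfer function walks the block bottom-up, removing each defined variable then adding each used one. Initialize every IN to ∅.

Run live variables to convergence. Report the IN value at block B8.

Per-block solution:
  B0: | IN={a, b, c, d, f} | OUT={a, b, c, d, e, f}
  B1: | IN={a, b, c, f} | OUT={a, b, c, d, e, f}
  B2: | IN={b, d, e} | OUT={a, b, d, e}
  B3: | IN={a, b, d, e} | OUT={a, d, e}
  B4: | IN={a, d, e} | OUT={a, c, d, e}
  B5: | IN={a, c, d, e} | OUT={a, b, c, d, e}
  B6: | IN={a, b, c, d, e} | OUT={a, b, d, e}
  B7: | IN={a, b, d} | OUT={a, b, c}
  B8: | IN={a, b, c} | OUT={}

B8 is the boundary node: OUT[B8] = {}
Applying B8's transfer function to that OUT value gives IN[B8] (row B8 above).

Answer: {a, b, c}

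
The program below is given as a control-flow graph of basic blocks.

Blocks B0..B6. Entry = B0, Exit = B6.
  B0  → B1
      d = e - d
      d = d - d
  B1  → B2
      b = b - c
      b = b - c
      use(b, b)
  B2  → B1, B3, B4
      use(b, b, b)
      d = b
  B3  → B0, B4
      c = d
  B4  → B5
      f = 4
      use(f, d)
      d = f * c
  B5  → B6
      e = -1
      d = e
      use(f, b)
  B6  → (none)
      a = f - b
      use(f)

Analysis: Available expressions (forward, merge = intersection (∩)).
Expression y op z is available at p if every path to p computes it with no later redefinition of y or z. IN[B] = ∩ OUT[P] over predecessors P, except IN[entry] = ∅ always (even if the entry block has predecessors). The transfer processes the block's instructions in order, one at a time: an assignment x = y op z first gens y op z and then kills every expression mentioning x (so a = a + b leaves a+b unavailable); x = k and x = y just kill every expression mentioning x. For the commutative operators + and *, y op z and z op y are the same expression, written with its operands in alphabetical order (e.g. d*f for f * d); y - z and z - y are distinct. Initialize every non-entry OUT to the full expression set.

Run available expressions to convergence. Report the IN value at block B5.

Per-block solution:
  B0:   IN={}   OUT={}
  B1:   IN={}   OUT={}
  B2:   IN={}   OUT={}
  B3:   IN={}   OUT={}
  B4:   IN={}   OUT={c*f}
  B5:   IN={c*f}   OUT={c*f}
  B6:   IN={c*f}   OUT={c*f, f-b}

Merge at B5: IN[B5] = OUT[B4] = {c*f}

Answer: {c*f}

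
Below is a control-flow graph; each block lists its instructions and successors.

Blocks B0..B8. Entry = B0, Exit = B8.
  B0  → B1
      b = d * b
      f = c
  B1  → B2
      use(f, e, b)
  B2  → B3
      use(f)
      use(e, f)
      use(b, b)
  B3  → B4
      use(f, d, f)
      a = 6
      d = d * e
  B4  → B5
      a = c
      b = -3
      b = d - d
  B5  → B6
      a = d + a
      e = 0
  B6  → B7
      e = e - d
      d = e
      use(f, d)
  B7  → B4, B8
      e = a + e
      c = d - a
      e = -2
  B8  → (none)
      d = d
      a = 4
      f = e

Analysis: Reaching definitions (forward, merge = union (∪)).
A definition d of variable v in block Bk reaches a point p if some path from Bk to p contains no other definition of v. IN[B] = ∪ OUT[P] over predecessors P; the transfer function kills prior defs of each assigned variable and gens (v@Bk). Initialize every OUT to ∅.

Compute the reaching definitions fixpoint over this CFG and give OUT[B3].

Fixpoint table:
  B0: | IN={} | OUT={b@B0, f@B0}
  B1: | IN={b@B0, f@B0} | OUT={b@B0, f@B0}
  B2: | IN={b@B0, f@B0} | OUT={b@B0, f@B0}
  B3: | IN={b@B0, f@B0} | OUT={a@B3, b@B0, d@B3, f@B0}
  B4: | IN={a@B3, a@B5, b@B0, b@B4, c@B7, d@B3, d@B6, e@B7, f@B0} | OUT={a@B4, b@B4, c@B7, d@B3, d@B6, e@B7, f@B0}
  B5: | IN={a@B4, b@B4, c@B7, d@B3, d@B6, e@B7, f@B0} | OUT={a@B5, b@B4, c@B7, d@B3, d@B6, e@B5, f@B0}
  B6: | IN={a@B5, b@B4, c@B7, d@B3, d@B6, e@B5, f@B0} | OUT={a@B5, b@B4, c@B7, d@B6, e@B6, f@B0}
  B7: | IN={a@B5, b@B4, c@B7, d@B6, e@B6, f@B0} | OUT={a@B5, b@B4, c@B7, d@B6, e@B7, f@B0}
  B8: | IN={a@B5, b@B4, c@B7, d@B6, e@B7, f@B0} | OUT={a@B8, b@B4, c@B7, d@B8, e@B7, f@B8}

Merge at B3: IN[B3] = OUT[B2] = {b@B0, f@B0}
Applying B3's transfer function to that IN value gives OUT[B3] (row B3 above).

Answer: {a@B3, b@B0, d@B3, f@B0}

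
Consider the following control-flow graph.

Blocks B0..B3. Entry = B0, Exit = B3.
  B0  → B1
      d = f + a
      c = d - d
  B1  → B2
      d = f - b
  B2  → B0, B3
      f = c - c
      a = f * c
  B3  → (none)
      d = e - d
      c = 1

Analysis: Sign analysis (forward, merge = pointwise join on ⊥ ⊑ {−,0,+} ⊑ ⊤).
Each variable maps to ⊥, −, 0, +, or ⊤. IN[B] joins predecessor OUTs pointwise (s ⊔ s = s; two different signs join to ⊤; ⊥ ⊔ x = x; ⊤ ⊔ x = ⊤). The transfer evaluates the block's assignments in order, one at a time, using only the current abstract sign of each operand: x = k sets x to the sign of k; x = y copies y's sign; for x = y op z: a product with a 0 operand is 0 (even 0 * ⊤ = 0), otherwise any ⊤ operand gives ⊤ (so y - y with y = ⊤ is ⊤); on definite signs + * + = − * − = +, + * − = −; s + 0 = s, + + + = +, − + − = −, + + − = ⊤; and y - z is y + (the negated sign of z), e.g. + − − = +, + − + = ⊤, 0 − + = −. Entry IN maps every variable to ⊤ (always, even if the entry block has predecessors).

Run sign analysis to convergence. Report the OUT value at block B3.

Per-block solution:
  B0:  IN=(all ⊤)  OUT=(all ⊤)
  B1:  IN=(all ⊤)  OUT=(all ⊤)
  B2:  IN=(all ⊤)  OUT=(all ⊤)
  B3:  IN=(all ⊤)  OUT={c:+; rest ⊤}

Merge at B3: IN[B3] = OUT[B2] = {a: ⊤, b: ⊤, c: ⊤, d: ⊤, e: ⊤, f: ⊤}
Applying B3's transfer function to that IN value gives OUT[B3] (row B3 above).

Answer: {a: ⊤, b: ⊤, c: +, d: ⊤, e: ⊤, f: ⊤}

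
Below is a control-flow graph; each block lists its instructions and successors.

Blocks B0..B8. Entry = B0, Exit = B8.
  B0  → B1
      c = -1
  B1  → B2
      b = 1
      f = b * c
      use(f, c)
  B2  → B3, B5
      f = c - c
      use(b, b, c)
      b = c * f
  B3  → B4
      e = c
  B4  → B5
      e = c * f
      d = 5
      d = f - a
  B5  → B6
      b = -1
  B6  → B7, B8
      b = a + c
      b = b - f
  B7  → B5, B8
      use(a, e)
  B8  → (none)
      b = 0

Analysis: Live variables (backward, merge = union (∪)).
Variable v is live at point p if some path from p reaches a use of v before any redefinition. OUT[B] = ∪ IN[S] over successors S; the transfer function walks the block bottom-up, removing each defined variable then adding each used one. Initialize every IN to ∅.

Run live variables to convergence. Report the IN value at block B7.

Answer: {a, c, e, f}

Working:
Fixpoint table:
  B0:  IN={a, e}  OUT={a, c, e}
  B1:  IN={a, c, e}  OUT={a, b, c, e}
  B2:  IN={a, b, c, e}  OUT={a, c, e, f}
  B3:  IN={a, c, f}  OUT={a, c, f}
  B4:  IN={a, c, f}  OUT={a, c, e, f}
  B5:  IN={a, c, e, f}  OUT={a, c, e, f}
  B6:  IN={a, c, e, f}  OUT={a, c, e, f}
  B7:  IN={a, c, e, f}  OUT={a, c, e, f}
  B8:  IN={}  OUT={}

Merge at B7: OUT[B7] = IN[B5] ⊔ IN[B8] = {a, c, e, f}
Applying B7's transfer function to that OUT value gives IN[B7] (row B7 above).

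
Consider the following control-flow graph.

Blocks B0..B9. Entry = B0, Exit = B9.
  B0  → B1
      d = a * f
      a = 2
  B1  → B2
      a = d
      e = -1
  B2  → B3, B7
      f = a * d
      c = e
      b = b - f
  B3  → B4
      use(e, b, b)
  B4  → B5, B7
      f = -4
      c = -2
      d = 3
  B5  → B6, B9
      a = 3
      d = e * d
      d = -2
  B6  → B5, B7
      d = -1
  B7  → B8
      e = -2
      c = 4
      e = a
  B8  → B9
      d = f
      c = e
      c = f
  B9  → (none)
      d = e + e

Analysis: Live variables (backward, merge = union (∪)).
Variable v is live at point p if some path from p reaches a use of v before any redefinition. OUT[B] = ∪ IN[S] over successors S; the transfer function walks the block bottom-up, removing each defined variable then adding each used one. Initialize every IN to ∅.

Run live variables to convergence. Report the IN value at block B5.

Answer: {d, e, f}

Working:
Converged values:
  B0:   IN={a, b, f}   OUT={b, d}
  B1:   IN={b, d}   OUT={a, b, d, e}
  B2:   IN={a, b, d, e}   OUT={a, b, e, f}
  B3:   IN={a, b, e}   OUT={a, e}
  B4:   IN={a, e}   OUT={a, d, e, f}
  B5:   IN={d, e, f}   OUT={a, e, f}
  B6:   IN={a, e, f}   OUT={a, d, e, f}
  B7:   IN={a, f}   OUT={e, f}
  B8:   IN={e, f}   OUT={e}
  B9:   IN={e}   OUT={}

Merge at B5: OUT[B5] = IN[B6] ⊔ IN[B9] = {a, e, f}
Applying B5's transfer function to that OUT value gives IN[B5] (row B5 above).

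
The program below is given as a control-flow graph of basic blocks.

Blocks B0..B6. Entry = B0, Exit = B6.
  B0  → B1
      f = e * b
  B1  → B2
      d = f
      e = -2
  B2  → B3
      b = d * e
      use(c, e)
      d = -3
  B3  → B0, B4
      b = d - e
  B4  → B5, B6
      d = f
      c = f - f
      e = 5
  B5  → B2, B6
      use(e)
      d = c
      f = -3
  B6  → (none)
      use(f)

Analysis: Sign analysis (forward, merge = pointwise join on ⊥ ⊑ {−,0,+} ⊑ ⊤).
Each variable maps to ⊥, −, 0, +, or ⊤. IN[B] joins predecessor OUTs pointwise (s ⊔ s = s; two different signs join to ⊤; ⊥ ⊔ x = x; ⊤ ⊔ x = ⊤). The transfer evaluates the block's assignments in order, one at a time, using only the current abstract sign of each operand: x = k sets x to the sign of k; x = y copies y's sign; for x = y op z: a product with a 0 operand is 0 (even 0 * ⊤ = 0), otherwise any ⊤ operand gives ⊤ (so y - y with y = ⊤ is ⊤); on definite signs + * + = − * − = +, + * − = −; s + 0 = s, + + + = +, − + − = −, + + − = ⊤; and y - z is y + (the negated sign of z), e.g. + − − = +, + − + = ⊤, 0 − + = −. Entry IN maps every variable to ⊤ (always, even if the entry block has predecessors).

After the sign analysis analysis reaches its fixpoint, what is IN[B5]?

Fixpoint table:
  B0:  IN=(all ⊤)  OUT=(all ⊤)
  B1:  IN=(all ⊤)  OUT={e:-; rest ⊤}
  B2:  IN=(all ⊤)  OUT={d:-; rest ⊤}
  B3:  IN={d:-; rest ⊤}  OUT={d:-; rest ⊤}
  B4:  IN={d:-; rest ⊤}  OUT={e:+; rest ⊤}
  B5:  IN={e:+; rest ⊤}  OUT={e:+, f:-; rest ⊤}
  B6:  IN={e:+; rest ⊤}  OUT={e:+; rest ⊤}

Merge at B5: IN[B5] = OUT[B4] = {a: ⊤, b: ⊤, c: ⊤, d: ⊤, e: +, f: ⊤}

Answer: {a: ⊤, b: ⊤, c: ⊤, d: ⊤, e: +, f: ⊤}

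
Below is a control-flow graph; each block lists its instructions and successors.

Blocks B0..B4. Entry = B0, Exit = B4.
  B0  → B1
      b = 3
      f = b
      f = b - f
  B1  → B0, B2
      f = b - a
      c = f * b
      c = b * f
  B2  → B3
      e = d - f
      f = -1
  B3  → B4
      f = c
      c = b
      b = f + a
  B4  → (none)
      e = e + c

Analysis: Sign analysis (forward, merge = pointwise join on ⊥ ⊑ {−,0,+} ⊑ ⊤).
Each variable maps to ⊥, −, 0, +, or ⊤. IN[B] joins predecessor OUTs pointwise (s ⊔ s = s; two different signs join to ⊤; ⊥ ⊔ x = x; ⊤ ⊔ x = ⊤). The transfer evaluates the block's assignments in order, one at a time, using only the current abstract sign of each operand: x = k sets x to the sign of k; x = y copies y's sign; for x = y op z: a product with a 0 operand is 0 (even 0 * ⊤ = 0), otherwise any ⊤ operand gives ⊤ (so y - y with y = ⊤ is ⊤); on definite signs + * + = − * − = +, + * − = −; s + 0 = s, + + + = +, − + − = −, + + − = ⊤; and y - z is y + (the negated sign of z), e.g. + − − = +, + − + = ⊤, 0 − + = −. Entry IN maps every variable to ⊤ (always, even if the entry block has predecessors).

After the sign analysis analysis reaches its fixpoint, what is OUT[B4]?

Answer: {a: ⊤, b: ⊤, c: +, d: ⊤, e: ⊤, f: ⊤}

Derivation:
Fixpoint table:
  B0:   IN=(all ⊤)   OUT={b:+; rest ⊤}
  B1:   IN={b:+; rest ⊤}   OUT={b:+; rest ⊤}
  B2:   IN={b:+; rest ⊤}   OUT={b:+, f:-; rest ⊤}
  B3:   IN={b:+, f:-; rest ⊤}   OUT={c:+; rest ⊤}
  B4:   IN={c:+; rest ⊤}   OUT={c:+; rest ⊤}

Merge at B4: IN[B4] = OUT[B3] = {a: ⊤, b: ⊤, c: +, d: ⊤, e: ⊤, f: ⊤}
Applying B4's transfer function to that IN value gives OUT[B4] (row B4 above).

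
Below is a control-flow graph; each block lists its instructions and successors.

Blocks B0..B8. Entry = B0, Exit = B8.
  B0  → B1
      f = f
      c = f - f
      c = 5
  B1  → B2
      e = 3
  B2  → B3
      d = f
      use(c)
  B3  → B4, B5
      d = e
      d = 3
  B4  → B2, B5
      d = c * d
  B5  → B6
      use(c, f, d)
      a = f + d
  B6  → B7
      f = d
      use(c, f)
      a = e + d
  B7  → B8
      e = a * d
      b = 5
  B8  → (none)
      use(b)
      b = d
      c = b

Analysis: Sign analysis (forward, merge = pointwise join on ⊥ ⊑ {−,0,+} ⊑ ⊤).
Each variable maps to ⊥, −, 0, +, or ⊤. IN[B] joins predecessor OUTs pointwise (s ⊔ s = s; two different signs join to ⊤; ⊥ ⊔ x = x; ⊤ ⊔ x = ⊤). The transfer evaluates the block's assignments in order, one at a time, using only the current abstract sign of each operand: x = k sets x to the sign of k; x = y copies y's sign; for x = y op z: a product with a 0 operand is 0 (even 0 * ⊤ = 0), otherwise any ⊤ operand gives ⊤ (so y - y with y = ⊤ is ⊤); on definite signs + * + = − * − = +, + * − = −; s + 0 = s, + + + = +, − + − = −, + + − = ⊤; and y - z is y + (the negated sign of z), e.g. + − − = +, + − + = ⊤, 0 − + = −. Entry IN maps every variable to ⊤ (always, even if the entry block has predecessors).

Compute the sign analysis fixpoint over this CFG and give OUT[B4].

Answer: {a: ⊤, b: ⊤, c: +, d: +, e: +, f: ⊤}

Trace:
Per-block solution:
  B0: | IN=(all ⊤) | OUT={c:+; rest ⊤}
  B1: | IN={c:+; rest ⊤} | OUT={c:+, e:+; rest ⊤}
  B2: | IN={c:+, e:+; rest ⊤} | OUT={c:+, e:+; rest ⊤}
  B3: | IN={c:+, e:+; rest ⊤} | OUT={c:+, d:+, e:+; rest ⊤}
  B4: | IN={c:+, d:+, e:+; rest ⊤} | OUT={c:+, d:+, e:+; rest ⊤}
  B5: | IN={c:+, d:+, e:+; rest ⊤} | OUT={c:+, d:+, e:+; rest ⊤}
  B6: | IN={c:+, d:+, e:+; rest ⊤} | OUT={a:+, c:+, d:+, e:+, f:+; rest ⊤}
  B7: | IN={a:+, c:+, d:+, e:+, f:+; rest ⊤} | OUT={a:+, b:+, c:+, d:+, e:+, f:+; rest ⊤}
  B8: | IN={a:+, b:+, c:+, d:+, e:+, f:+; rest ⊤} | OUT={a:+, b:+, c:+, d:+, e:+, f:+; rest ⊤}

Merge at B4: IN[B4] = OUT[B3] = {a: ⊤, b: ⊤, c: +, d: +, e: +, f: ⊤}
Applying B4's transfer function to that IN value gives OUT[B4] (row B4 above).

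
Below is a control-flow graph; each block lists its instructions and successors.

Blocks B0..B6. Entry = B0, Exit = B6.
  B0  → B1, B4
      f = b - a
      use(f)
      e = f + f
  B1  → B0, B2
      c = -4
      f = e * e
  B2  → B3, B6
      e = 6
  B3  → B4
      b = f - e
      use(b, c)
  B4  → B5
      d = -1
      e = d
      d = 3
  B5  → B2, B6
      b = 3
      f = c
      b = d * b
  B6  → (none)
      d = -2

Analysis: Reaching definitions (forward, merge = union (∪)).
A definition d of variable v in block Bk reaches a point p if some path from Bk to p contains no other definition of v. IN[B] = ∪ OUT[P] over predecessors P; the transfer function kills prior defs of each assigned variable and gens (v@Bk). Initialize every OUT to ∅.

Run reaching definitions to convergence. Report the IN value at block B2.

Fixpoint table:
  B0: | IN={c@B1, e@B0, f@B1} | OUT={c@B1, e@B0, f@B0}
  B1: | IN={c@B1, e@B0, f@B0} | OUT={c@B1, e@B0, f@B1}
  B2: | IN={b@B5, c@B1, d@B4, e@B0, e@B4, f@B1, f@B5} | OUT={b@B5, c@B1, d@B4, e@B2, f@B1, f@B5}
  B3: | IN={b@B5, c@B1, d@B4, e@B2, f@B1, f@B5} | OUT={b@B3, c@B1, d@B4, e@B2, f@B1, f@B5}
  B4: | IN={b@B3, c@B1, d@B4, e@B0, e@B2, f@B0, f@B1, f@B5} | OUT={b@B3, c@B1, d@B4, e@B4, f@B0, f@B1, f@B5}
  B5: | IN={b@B3, c@B1, d@B4, e@B4, f@B0, f@B1, f@B5} | OUT={b@B5, c@B1, d@B4, e@B4, f@B5}
  B6: | IN={b@B5, c@B1, d@B4, e@B2, e@B4, f@B1, f@B5} | OUT={b@B5, c@B1, d@B6, e@B2, e@B4, f@B1, f@B5}

Merge at B2: IN[B2] = OUT[B1] ⊔ OUT[B5] = {b@B5, c@B1, d@B4, e@B0, e@B4, f@B1, f@B5}

Answer: {b@B5, c@B1, d@B4, e@B0, e@B4, f@B1, f@B5}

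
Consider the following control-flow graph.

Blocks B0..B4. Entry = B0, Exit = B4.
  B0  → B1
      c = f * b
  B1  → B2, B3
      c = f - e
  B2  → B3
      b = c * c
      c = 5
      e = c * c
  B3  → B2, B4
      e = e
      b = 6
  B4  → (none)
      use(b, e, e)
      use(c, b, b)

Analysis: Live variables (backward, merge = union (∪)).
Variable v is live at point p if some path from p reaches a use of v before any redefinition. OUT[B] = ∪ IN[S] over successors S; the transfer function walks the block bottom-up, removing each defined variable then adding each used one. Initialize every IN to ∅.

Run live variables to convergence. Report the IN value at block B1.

Converged values:
  B0: | IN={b, e, f} | OUT={e, f}
  B1: | IN={e, f} | OUT={c, e}
  B2: | IN={c} | OUT={c, e}
  B3: | IN={c, e} | OUT={b, c, e}
  B4: | IN={b, c, e} | OUT={}

Merge at B1: OUT[B1] = IN[B2] ⊔ IN[B3] = {c, e}
Applying B1's transfer function to that OUT value gives IN[B1] (row B1 above).

Answer: {e, f}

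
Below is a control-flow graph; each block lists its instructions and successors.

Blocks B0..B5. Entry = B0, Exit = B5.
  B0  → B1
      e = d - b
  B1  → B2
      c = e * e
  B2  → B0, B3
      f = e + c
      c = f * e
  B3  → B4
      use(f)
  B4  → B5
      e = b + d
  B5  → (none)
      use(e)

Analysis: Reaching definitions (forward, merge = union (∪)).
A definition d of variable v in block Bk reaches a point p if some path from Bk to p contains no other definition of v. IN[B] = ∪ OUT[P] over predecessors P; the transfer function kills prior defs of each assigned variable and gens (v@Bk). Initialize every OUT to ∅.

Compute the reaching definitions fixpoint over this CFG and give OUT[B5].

Fixpoint table:
  B0:  IN={c@B2, e@B0, f@B2}  OUT={c@B2, e@B0, f@B2}
  B1:  IN={c@B2, e@B0, f@B2}  OUT={c@B1, e@B0, f@B2}
  B2:  IN={c@B1, e@B0, f@B2}  OUT={c@B2, e@B0, f@B2}
  B3:  IN={c@B2, e@B0, f@B2}  OUT={c@B2, e@B0, f@B2}
  B4:  IN={c@B2, e@B0, f@B2}  OUT={c@B2, e@B4, f@B2}
  B5:  IN={c@B2, e@B4, f@B2}  OUT={c@B2, e@B4, f@B2}

Merge at B5: IN[B5] = OUT[B4] = {c@B2, e@B4, f@B2}
Applying B5's transfer function to that IN value gives OUT[B5] (row B5 above).

Answer: {c@B2, e@B4, f@B2}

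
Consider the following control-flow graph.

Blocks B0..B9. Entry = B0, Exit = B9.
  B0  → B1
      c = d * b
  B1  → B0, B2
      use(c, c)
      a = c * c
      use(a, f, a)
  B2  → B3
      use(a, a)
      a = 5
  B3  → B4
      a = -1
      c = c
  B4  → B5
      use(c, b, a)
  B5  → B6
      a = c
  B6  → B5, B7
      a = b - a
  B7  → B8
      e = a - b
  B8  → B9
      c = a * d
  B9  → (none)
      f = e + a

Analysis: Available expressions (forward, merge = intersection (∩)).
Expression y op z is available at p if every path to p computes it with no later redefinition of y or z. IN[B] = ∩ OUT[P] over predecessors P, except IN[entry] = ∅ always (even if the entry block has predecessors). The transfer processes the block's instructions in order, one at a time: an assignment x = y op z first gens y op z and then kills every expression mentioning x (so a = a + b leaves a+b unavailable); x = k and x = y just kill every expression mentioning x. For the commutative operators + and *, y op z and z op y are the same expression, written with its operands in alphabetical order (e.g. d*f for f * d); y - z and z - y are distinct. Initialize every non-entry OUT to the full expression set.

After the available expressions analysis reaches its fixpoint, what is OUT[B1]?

Fixpoint table:
  B0:   IN={}   OUT={b*d}
  B1:   IN={b*d}   OUT={b*d, c*c}
  B2:   IN={b*d, c*c}   OUT={b*d, c*c}
  B3:   IN={b*d, c*c}   OUT={b*d}
  B4:   IN={b*d}   OUT={b*d}
  B5:   IN={b*d}   OUT={b*d}
  B6:   IN={b*d}   OUT={b*d}
  B7:   IN={b*d}   OUT={a-b, b*d}
  B8:   IN={a-b, b*d}   OUT={a*d, a-b, b*d}
  B9:   IN={a*d, a-b, b*d}   OUT={a*d, a+e, a-b, b*d}

Merge at B1: IN[B1] = OUT[B0] = {b*d}
Applying B1's transfer function to that IN value gives OUT[B1] (row B1 above).

Answer: {b*d, c*c}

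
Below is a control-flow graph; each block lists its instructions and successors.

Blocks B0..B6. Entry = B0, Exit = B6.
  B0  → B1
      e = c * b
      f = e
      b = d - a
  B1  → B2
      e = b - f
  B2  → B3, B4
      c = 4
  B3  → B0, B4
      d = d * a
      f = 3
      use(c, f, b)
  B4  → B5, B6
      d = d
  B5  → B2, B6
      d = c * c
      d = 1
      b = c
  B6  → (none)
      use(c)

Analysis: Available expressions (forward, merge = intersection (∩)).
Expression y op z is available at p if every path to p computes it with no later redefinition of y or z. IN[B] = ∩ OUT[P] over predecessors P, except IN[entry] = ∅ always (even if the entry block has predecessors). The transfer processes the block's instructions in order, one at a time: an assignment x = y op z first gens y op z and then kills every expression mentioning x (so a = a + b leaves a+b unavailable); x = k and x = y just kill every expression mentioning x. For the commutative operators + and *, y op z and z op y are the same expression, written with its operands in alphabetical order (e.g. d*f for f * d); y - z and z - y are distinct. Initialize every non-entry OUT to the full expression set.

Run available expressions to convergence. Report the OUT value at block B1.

Per-block solution:
  B0:  IN={}  OUT={d-a}
  B1:  IN={d-a}  OUT={b-f, d-a}
  B2:  IN={}  OUT={}
  B3:  IN={}  OUT={}
  B4:  IN={}  OUT={}
  B5:  IN={}  OUT={c*c}
  B6:  IN={}  OUT={}

Merge at B1: IN[B1] = OUT[B0] = {d-a}
Applying B1's transfer function to that IN value gives OUT[B1] (row B1 above).

Answer: {b-f, d-a}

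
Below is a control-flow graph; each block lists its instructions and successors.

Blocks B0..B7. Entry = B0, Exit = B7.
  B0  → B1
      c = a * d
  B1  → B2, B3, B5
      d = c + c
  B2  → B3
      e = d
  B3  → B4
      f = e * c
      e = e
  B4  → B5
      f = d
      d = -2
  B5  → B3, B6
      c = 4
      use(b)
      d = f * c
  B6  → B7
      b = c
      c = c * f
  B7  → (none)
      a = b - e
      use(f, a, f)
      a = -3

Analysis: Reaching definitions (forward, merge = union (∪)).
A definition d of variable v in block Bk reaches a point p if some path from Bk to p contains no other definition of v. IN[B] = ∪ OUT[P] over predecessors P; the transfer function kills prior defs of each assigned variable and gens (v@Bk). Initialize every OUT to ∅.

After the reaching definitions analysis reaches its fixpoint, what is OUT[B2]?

Converged values:
  B0:   IN={}   OUT={c@B0}
  B1:   IN={c@B0}   OUT={c@B0, d@B1}
  B2:   IN={c@B0, d@B1}   OUT={c@B0, d@B1, e@B2}
  B3:   IN={c@B0, c@B5, d@B1, d@B5, e@B2, e@B3, f@B4}   OUT={c@B0, c@B5, d@B1, d@B5, e@B3, f@B3}
  B4:   IN={c@B0, c@B5, d@B1, d@B5, e@B3, f@B3}   OUT={c@B0, c@B5, d@B4, e@B3, f@B4}
  B5:   IN={c@B0, c@B5, d@B1, d@B4, e@B3, f@B4}   OUT={c@B5, d@B5, e@B3, f@B4}
  B6:   IN={c@B5, d@B5, e@B3, f@B4}   OUT={b@B6, c@B6, d@B5, e@B3, f@B4}
  B7:   IN={b@B6, c@B6, d@B5, e@B3, f@B4}   OUT={a@B7, b@B6, c@B6, d@B5, e@B3, f@B4}

Merge at B2: IN[B2] = OUT[B1] = {c@B0, d@B1}
Applying B2's transfer function to that IN value gives OUT[B2] (row B2 above).

Answer: {c@B0, d@B1, e@B2}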